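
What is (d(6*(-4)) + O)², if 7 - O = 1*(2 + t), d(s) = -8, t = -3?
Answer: 0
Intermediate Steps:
O = 8 (O = 7 - (2 - 3) = 7 - (-1) = 7 - 1*(-1) = 7 + 1 = 8)
(d(6*(-4)) + O)² = (-8 + 8)² = 0² = 0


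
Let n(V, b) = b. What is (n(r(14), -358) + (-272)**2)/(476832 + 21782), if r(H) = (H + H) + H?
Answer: 36813/249307 ≈ 0.14766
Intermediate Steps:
r(H) = 3*H (r(H) = 2*H + H = 3*H)
(n(r(14), -358) + (-272)**2)/(476832 + 21782) = (-358 + (-272)**2)/(476832 + 21782) = (-358 + 73984)/498614 = 73626*(1/498614) = 36813/249307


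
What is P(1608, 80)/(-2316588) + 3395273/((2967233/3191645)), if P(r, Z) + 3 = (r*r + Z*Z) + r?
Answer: 25103712283463934103/6873856361004 ≈ 3.6521e+6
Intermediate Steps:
P(r, Z) = -3 + r + Z**2 + r**2 (P(r, Z) = -3 + ((r*r + Z*Z) + r) = -3 + ((r**2 + Z**2) + r) = -3 + ((Z**2 + r**2) + r) = -3 + (r + Z**2 + r**2) = -3 + r + Z**2 + r**2)
P(1608, 80)/(-2316588) + 3395273/((2967233/3191645)) = (-3 + 1608 + 80**2 + 1608**2)/(-2316588) + 3395273/((2967233/3191645)) = (-3 + 1608 + 6400 + 2585664)*(-1/2316588) + 3395273/((2967233*(1/3191645))) = 2593669*(-1/2316588) + 3395273/(2967233/3191645) = -2593669/2316588 + 3395273*(3191645/2967233) = -2593669/2316588 + 10836506094085/2967233 = 25103712283463934103/6873856361004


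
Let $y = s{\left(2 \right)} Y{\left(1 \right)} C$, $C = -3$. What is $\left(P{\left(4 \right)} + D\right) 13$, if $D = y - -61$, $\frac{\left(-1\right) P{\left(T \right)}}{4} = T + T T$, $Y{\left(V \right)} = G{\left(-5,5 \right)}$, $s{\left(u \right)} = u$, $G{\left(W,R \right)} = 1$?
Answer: $-325$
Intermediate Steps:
$Y{\left(V \right)} = 1$
$y = -6$ ($y = 2 \cdot 1 \left(-3\right) = 2 \left(-3\right) = -6$)
$P{\left(T \right)} = - 4 T - 4 T^{2}$ ($P{\left(T \right)} = - 4 \left(T + T T\right) = - 4 \left(T + T^{2}\right) = - 4 T - 4 T^{2}$)
$D = 55$ ($D = -6 - -61 = -6 + 61 = 55$)
$\left(P{\left(4 \right)} + D\right) 13 = \left(\left(-4\right) 4 \left(1 + 4\right) + 55\right) 13 = \left(\left(-4\right) 4 \cdot 5 + 55\right) 13 = \left(-80 + 55\right) 13 = \left(-25\right) 13 = -325$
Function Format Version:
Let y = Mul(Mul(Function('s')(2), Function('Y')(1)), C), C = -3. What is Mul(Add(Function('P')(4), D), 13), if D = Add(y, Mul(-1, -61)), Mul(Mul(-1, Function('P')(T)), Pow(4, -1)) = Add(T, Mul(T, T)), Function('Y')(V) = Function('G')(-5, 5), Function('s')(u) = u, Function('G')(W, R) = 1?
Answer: -325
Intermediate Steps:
Function('Y')(V) = 1
y = -6 (y = Mul(Mul(2, 1), -3) = Mul(2, -3) = -6)
Function('P')(T) = Add(Mul(-4, T), Mul(-4, Pow(T, 2))) (Function('P')(T) = Mul(-4, Add(T, Mul(T, T))) = Mul(-4, Add(T, Pow(T, 2))) = Add(Mul(-4, T), Mul(-4, Pow(T, 2))))
D = 55 (D = Add(-6, Mul(-1, -61)) = Add(-6, 61) = 55)
Mul(Add(Function('P')(4), D), 13) = Mul(Add(Mul(-4, 4, Add(1, 4)), 55), 13) = Mul(Add(Mul(-4, 4, 5), 55), 13) = Mul(Add(-80, 55), 13) = Mul(-25, 13) = -325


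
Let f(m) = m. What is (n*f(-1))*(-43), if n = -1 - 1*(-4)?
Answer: 129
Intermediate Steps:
n = 3 (n = -1 + 4 = 3)
(n*f(-1))*(-43) = (3*(-1))*(-43) = -3*(-43) = 129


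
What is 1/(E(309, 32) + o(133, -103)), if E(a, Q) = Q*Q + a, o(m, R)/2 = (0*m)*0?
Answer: 1/1333 ≈ 0.00075019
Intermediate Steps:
o(m, R) = 0 (o(m, R) = 2*((0*m)*0) = 2*(0*0) = 2*0 = 0)
E(a, Q) = a + Q² (E(a, Q) = Q² + a = a + Q²)
1/(E(309, 32) + o(133, -103)) = 1/((309 + 32²) + 0) = 1/((309 + 1024) + 0) = 1/(1333 + 0) = 1/1333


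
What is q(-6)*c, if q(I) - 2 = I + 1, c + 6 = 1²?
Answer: 15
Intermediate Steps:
c = -5 (c = -6 + 1² = -6 + 1 = -5)
q(I) = 3 + I (q(I) = 2 + (I + 1) = 2 + (1 + I) = 3 + I)
q(-6)*c = (3 - 6)*(-5) = -3*(-5) = 15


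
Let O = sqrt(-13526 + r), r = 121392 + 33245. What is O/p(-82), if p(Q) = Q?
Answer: -3*sqrt(15679)/82 ≈ -4.5811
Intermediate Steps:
r = 154637
O = 3*sqrt(15679) (O = sqrt(-13526 + 154637) = sqrt(141111) = 3*sqrt(15679) ≈ 375.65)
O/p(-82) = (3*sqrt(15679))/(-82) = (3*sqrt(15679))*(-1/82) = -3*sqrt(15679)/82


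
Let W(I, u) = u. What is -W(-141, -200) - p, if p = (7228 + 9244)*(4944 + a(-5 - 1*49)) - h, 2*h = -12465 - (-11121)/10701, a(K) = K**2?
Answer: -461840720714/3567 ≈ -1.2948e+8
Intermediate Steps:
h = -22229474/3567 (h = (-12465 - (-11121)/10701)/2 = (-12465 - 1*(-3707/3567))/2 = (-12465 + 3707/3567)/2 = (1/2)*(-44458948/3567) = -22229474/3567 ≈ -6232.0)
p = 461841434114/3567 (p = (7228 + 9244)*(4944 + (-5 - 1*49)**2) - 1*(-22229474/3567) = 16472*(4944 + (-5 - 49)**2) + 22229474/3567 = 16472*(4944 + (-54)**2) + 22229474/3567 = 16472*(4944 + 2916) + 22229474/3567 = 16472*7860 + 22229474/3567 = 129469920 + 22229474/3567 = 461841434114/3567 ≈ 1.2948e+8)
-W(-141, -200) - p = -1*(-200) - 1*461841434114/3567 = 200 - 461841434114/3567 = -461840720714/3567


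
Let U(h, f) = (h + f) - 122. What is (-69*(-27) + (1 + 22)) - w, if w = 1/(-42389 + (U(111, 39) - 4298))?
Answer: 87998875/46659 ≈ 1886.0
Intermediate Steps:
U(h, f) = -122 + f + h (U(h, f) = (f + h) - 122 = -122 + f + h)
w = -1/46659 (w = 1/(-42389 + ((-122 + 39 + 111) - 4298)) = 1/(-42389 + (28 - 4298)) = 1/(-42389 - 4270) = 1/(-46659) = -1/46659 ≈ -2.1432e-5)
(-69*(-27) + (1 + 22)) - w = (-69*(-27) + (1 + 22)) - 1*(-1/46659) = (1863 + 23) + 1/46659 = 1886 + 1/46659 = 87998875/46659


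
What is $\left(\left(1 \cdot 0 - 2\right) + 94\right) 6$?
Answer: $552$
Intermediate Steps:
$\left(\left(1 \cdot 0 - 2\right) + 94\right) 6 = \left(\left(0 - 2\right) + 94\right) 6 = \left(-2 + 94\right) 6 = 92 \cdot 6 = 552$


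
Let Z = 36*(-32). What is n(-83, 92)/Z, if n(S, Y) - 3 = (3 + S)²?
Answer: -6403/1152 ≈ -5.5582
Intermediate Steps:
n(S, Y) = 3 + (3 + S)²
Z = -1152
n(-83, 92)/Z = (3 + (3 - 83)²)/(-1152) = (3 + (-80)²)*(-1/1152) = (3 + 6400)*(-1/1152) = 6403*(-1/1152) = -6403/1152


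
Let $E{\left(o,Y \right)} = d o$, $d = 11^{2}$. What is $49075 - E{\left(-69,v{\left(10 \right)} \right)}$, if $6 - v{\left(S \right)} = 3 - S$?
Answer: $57424$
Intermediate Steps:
$v{\left(S \right)} = 3 + S$ ($v{\left(S \right)} = 6 - \left(3 - S\right) = 6 + \left(-3 + S\right) = 3 + S$)
$d = 121$
$E{\left(o,Y \right)} = 121 o$
$49075 - E{\left(-69,v{\left(10 \right)} \right)} = 49075 - 121 \left(-69\right) = 49075 - -8349 = 49075 + 8349 = 57424$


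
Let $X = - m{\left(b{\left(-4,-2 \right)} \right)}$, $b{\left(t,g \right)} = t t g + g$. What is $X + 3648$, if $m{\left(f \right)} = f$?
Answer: $3682$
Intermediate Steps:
$b{\left(t,g \right)} = g + g t^{2}$ ($b{\left(t,g \right)} = t^{2} g + g = g t^{2} + g = g + g t^{2}$)
$X = 34$ ($X = - \left(-2\right) \left(1 + \left(-4\right)^{2}\right) = - \left(-2\right) \left(1 + 16\right) = - \left(-2\right) 17 = \left(-1\right) \left(-34\right) = 34$)
$X + 3648 = 34 + 3648 = 3682$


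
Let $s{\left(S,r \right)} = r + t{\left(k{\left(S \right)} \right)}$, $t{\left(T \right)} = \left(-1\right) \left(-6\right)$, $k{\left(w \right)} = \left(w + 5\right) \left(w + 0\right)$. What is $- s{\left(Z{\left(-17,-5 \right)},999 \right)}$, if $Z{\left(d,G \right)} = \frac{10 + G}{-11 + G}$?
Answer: $-1005$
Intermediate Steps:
$k{\left(w \right)} = w \left(5 + w\right)$ ($k{\left(w \right)} = \left(5 + w\right) w = w \left(5 + w\right)$)
$t{\left(T \right)} = 6$
$Z{\left(d,G \right)} = \frac{10 + G}{-11 + G}$
$s{\left(S,r \right)} = 6 + r$ ($s{\left(S,r \right)} = r + 6 = 6 + r$)
$- s{\left(Z{\left(-17,-5 \right)},999 \right)} = - (6 + 999) = \left(-1\right) 1005 = -1005$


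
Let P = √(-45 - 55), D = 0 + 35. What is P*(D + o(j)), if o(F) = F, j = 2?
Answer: 370*I ≈ 370.0*I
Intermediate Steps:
D = 35
P = 10*I (P = √(-100) = 10*I ≈ 10.0*I)
P*(D + o(j)) = (10*I)*(35 + 2) = (10*I)*37 = 370*I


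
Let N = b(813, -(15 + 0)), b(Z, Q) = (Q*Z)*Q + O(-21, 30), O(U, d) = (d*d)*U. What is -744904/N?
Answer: -744904/164025 ≈ -4.5414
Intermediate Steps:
O(U, d) = U*d**2 (O(U, d) = d**2*U = U*d**2)
b(Z, Q) = -18900 + Z*Q**2 (b(Z, Q) = (Q*Z)*Q - 21*30**2 = Z*Q**2 - 21*900 = Z*Q**2 - 18900 = -18900 + Z*Q**2)
N = 164025 (N = -18900 + 813*(-(15 + 0))**2 = -18900 + 813*(-1*15)**2 = -18900 + 813*(-15)**2 = -18900 + 813*225 = -18900 + 182925 = 164025)
-744904/N = -744904/164025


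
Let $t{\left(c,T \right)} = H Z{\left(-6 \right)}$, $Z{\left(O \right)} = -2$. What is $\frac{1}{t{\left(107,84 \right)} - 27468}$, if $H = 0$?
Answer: $- \frac{1}{27468} \approx -3.6406 \cdot 10^{-5}$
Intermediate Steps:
$t{\left(c,T \right)} = 0$ ($t{\left(c,T \right)} = 0 \left(-2\right) = 0$)
$\frac{1}{t{\left(107,84 \right)} - 27468} = \frac{1}{0 - 27468} = \frac{1}{-27468} = - \frac{1}{27468}$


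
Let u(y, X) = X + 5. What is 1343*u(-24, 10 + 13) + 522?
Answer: 38126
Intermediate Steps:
u(y, X) = 5 + X
1343*u(-24, 10 + 13) + 522 = 1343*(5 + (10 + 13)) + 522 = 1343*(5 + 23) + 522 = 1343*28 + 522 = 37604 + 522 = 38126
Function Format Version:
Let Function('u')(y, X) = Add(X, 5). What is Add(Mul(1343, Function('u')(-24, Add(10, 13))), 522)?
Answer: 38126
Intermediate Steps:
Function('u')(y, X) = Add(5, X)
Add(Mul(1343, Function('u')(-24, Add(10, 13))), 522) = Add(Mul(1343, Add(5, Add(10, 13))), 522) = Add(Mul(1343, Add(5, 23)), 522) = Add(Mul(1343, 28), 522) = Add(37604, 522) = 38126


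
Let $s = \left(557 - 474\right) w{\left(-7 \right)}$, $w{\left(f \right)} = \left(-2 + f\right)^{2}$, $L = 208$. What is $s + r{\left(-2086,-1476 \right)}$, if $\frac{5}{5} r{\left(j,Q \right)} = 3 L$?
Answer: $7347$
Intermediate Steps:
$r{\left(j,Q \right)} = 624$ ($r{\left(j,Q \right)} = 3 \cdot 208 = 624$)
$s = 6723$ ($s = \left(557 - 474\right) \left(-2 - 7\right)^{2} = 83 \left(-9\right)^{2} = 83 \cdot 81 = 6723$)
$s + r{\left(-2086,-1476 \right)} = 6723 + 624 = 7347$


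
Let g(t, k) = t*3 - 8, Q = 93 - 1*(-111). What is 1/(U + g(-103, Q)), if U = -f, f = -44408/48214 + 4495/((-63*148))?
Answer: -224773668/70937861695 ≈ -0.0031686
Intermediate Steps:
Q = 204 (Q = 93 + 111 = 204)
f = -315391061/224773668 (f = -44408*1/48214 + 4495/(-9324) = -22204/24107 + 4495*(-1/9324) = -22204/24107 - 4495/9324 = -315391061/224773668 ≈ -1.4031)
g(t, k) = -8 + 3*t (g(t, k) = 3*t - 8 = -8 + 3*t)
U = 315391061/224773668 (U = -1*(-315391061/224773668) = 315391061/224773668 ≈ 1.4031)
1/(U + g(-103, Q)) = 1/(315391061/224773668 + (-8 + 3*(-103))) = 1/(315391061/224773668 + (-8 - 309)) = 1/(315391061/224773668 - 317) = 1/(-70937861695/224773668) = -224773668/70937861695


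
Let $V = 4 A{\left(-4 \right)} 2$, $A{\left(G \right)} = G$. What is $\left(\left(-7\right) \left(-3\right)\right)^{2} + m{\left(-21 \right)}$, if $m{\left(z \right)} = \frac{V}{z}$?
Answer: $\frac{9293}{21} \approx 442.52$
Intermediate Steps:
$V = -32$ ($V = 4 \left(-4\right) 2 = \left(-16\right) 2 = -32$)
$m{\left(z \right)} = - \frac{32}{z}$
$\left(\left(-7\right) \left(-3\right)\right)^{2} + m{\left(-21 \right)} = \left(\left(-7\right) \left(-3\right)\right)^{2} - \frac{32}{-21} = 21^{2} - - \frac{32}{21} = 441 + \frac{32}{21} = \frac{9293}{21}$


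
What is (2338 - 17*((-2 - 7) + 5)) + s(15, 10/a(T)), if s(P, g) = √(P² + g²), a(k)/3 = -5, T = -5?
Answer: 2406 + √2029/3 ≈ 2421.0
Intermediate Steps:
a(k) = -15 (a(k) = 3*(-5) = -15)
(2338 - 17*((-2 - 7) + 5)) + s(15, 10/a(T)) = (2338 - 17*((-2 - 7) + 5)) + √(15² + (10/(-15))²) = (2338 - 17*(-9 + 5)) + √(225 + (10*(-1/15))²) = (2338 - 17*(-4)) + √(225 + (-⅔)²) = (2338 + 68) + √(225 + 4/9) = 2406 + √(2029/9) = 2406 + √2029/3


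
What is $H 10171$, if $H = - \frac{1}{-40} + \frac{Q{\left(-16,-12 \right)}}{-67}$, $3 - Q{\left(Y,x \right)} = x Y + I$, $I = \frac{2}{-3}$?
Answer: $\frac{231908971}{8040} \approx 28844.0$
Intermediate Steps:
$I = - \frac{2}{3}$ ($I = 2 \left(- \frac{1}{3}\right) = - \frac{2}{3} \approx -0.66667$)
$Q{\left(Y,x \right)} = \frac{11}{3} - Y x$ ($Q{\left(Y,x \right)} = 3 - \left(x Y - \frac{2}{3}\right) = 3 - \left(Y x - \frac{2}{3}\right) = 3 - \left(- \frac{2}{3} + Y x\right) = \frac{11}{3} - Y x$)
$H = \frac{22801}{8040}$ ($H = - \frac{1}{-40} + \frac{\frac{11}{3} - \left(-16\right) \left(-12\right)}{-67} = \left(-1\right) \left(- \frac{1}{40}\right) + \left(\frac{11}{3} - 192\right) \left(- \frac{1}{67}\right) = \frac{1}{40} - - \frac{565}{201} = \frac{1}{40} + \frac{565}{201} = \frac{22801}{8040} \approx 2.8359$)
$H 10171 = \frac{22801}{8040} \cdot 10171 = \frac{231908971}{8040}$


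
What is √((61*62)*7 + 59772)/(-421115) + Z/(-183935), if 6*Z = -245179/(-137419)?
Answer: -245179/151656982590 - √86246/421115 ≈ -0.00069900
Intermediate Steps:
Z = 245179/824514 (Z = (-245179/(-137419))/6 = (-245179*(-1/137419))/6 = (⅙)*(245179/137419) = 245179/824514 ≈ 0.29736)
√((61*62)*7 + 59772)/(-421115) + Z/(-183935) = √((61*62)*7 + 59772)/(-421115) + (245179/824514)/(-183935) = √(3782*7 + 59772)*(-1/421115) + (245179/824514)*(-1/183935) = √(26474 + 59772)*(-1/421115) - 245179/151656982590 = √86246*(-1/421115) - 245179/151656982590 = -√86246/421115 - 245179/151656982590 = -245179/151656982590 - √86246/421115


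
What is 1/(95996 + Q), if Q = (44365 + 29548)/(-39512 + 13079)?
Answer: 26433/2537388355 ≈ 1.0417e-5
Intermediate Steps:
Q = -73913/26433 (Q = 73913/(-26433) = 73913*(-1/26433) = -73913/26433 ≈ -2.7962)
1/(95996 + Q) = 1/(95996 - 73913/26433) = 1/(2537388355/26433) = 26433/2537388355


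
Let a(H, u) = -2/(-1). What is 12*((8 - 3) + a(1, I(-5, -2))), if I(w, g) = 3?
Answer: 84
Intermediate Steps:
a(H, u) = 2 (a(H, u) = -2*(-1) = 2)
12*((8 - 3) + a(1, I(-5, -2))) = 12*((8 - 3) + 2) = 12*(5 + 2) = 12*7 = 84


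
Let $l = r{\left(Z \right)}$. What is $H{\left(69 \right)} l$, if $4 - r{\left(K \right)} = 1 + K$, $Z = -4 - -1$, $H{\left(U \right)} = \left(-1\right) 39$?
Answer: $-234$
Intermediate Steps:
$H{\left(U \right)} = -39$
$Z = -3$ ($Z = -4 + 1 = -3$)
$r{\left(K \right)} = 3 - K$ ($r{\left(K \right)} = 4 - \left(1 + K\right) = 3 - K$)
$l = 6$ ($l = 3 - -3 = 3 + 3 = 6$)
$H{\left(69 \right)} l = \left(-39\right) 6 = -234$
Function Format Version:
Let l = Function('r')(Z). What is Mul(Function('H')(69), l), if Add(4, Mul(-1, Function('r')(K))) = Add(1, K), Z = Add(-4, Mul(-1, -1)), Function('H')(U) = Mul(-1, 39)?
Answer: -234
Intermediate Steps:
Function('H')(U) = -39
Z = -3 (Z = Add(-4, 1) = -3)
Function('r')(K) = Add(3, Mul(-1, K)) (Function('r')(K) = Add(4, Mul(-1, Add(1, K))) = Add(4, Add(-1, Mul(-1, K))) = Add(3, Mul(-1, K)))
l = 6 (l = Add(3, Mul(-1, -3)) = Add(3, 3) = 6)
Mul(Function('H')(69), l) = Mul(-39, 6) = -234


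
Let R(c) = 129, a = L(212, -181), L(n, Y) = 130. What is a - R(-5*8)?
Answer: 1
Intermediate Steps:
a = 130
a - R(-5*8) = 130 - 1*129 = 130 - 129 = 1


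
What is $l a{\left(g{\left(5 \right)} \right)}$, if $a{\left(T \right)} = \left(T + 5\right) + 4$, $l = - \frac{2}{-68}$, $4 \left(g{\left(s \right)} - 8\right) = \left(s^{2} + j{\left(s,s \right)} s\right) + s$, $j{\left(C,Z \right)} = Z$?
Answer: $\frac{123}{136} \approx 0.90441$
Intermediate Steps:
$g{\left(s \right)} = 8 + \frac{s^{2}}{2} + \frac{s}{4}$ ($g{\left(s \right)} = 8 + \frac{\left(s^{2} + s s\right) + s}{4} = 8 + \frac{\left(s^{2} + s^{2}\right) + s}{4} = 8 + \frac{2 s^{2} + s}{4} = 8 + \frac{s + 2 s^{2}}{4} = 8 + \left(\frac{s^{2}}{2} + \frac{s}{4}\right) = 8 + \frac{s^{2}}{2} + \frac{s}{4}$)
$l = \frac{1}{34}$ ($l = \left(-2\right) \left(- \frac{1}{68}\right) = \frac{1}{34} \approx 0.029412$)
$a{\left(T \right)} = 9 + T$ ($a{\left(T \right)} = \left(5 + T\right) + 4 = 9 + T$)
$l a{\left(g{\left(5 \right)} \right)} = \frac{9 + \left(8 + \frac{5^{2}}{2} + \frac{1}{4} \cdot 5\right)}{34} = \frac{9 + \left(8 + \frac{1}{2} \cdot 25 + \frac{5}{4}\right)}{34} = \frac{9 + \left(8 + \frac{25}{2} + \frac{5}{4}\right)}{34} = \frac{9 + \frac{87}{4}}{34} = \frac{1}{34} \cdot \frac{123}{4} = \frac{123}{136}$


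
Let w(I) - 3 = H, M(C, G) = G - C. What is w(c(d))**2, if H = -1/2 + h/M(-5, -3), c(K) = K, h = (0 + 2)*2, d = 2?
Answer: 81/4 ≈ 20.250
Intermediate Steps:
h = 4 (h = 2*2 = 4)
H = 3/2 (H = -1/2 + 4/(-3 - 1*(-5)) = -1*1/2 + 4/(-3 + 5) = -1/2 + 4/2 = -1/2 + 4*(1/2) = -1/2 + 2 = 3/2 ≈ 1.5000)
w(I) = 9/2 (w(I) = 3 + 3/2 = 9/2)
w(c(d))**2 = (9/2)**2 = 81/4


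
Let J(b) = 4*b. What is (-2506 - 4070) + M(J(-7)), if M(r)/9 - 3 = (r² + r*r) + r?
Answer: 7311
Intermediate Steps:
M(r) = 27 + 9*r + 18*r² (M(r) = 27 + 9*((r² + r*r) + r) = 27 + 9*((r² + r²) + r) = 27 + 9*(2*r² + r) = 27 + 9*(r + 2*r²) = 27 + (9*r + 18*r²) = 27 + 9*r + 18*r²)
(-2506 - 4070) + M(J(-7)) = (-2506 - 4070) + (27 + 9*(4*(-7)) + 18*(4*(-7))²) = -6576 + (27 + 9*(-28) + 18*(-28)²) = -6576 + (27 - 252 + 18*784) = -6576 + (27 - 252 + 14112) = -6576 + 13887 = 7311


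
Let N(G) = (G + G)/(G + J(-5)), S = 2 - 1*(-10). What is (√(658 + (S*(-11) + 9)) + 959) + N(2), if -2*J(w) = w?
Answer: 8639/9 + √535 ≈ 983.02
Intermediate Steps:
S = 12 (S = 2 + 10 = 12)
J(w) = -w/2
N(G) = 2*G/(5/2 + G) (N(G) = (G + G)/(G - ½*(-5)) = (2*G)/(G + 5/2) = (2*G)/(5/2 + G) = 2*G/(5/2 + G))
(√(658 + (S*(-11) + 9)) + 959) + N(2) = (√(658 + (12*(-11) + 9)) + 959) + 4*2/(5 + 2*2) = (√(658 + (-132 + 9)) + 959) + 4*2/(5 + 4) = (√(658 - 123) + 959) + 4*2/9 = (√535 + 959) + 4*2*(⅑) = (959 + √535) + 8/9 = 8639/9 + √535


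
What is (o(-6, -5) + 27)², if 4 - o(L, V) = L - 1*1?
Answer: 1444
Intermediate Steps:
o(L, V) = 5 - L (o(L, V) = 4 - (L - 1*1) = 4 - (L - 1) = 4 - (-1 + L) = 4 + (1 - L) = 5 - L)
(o(-6, -5) + 27)² = ((5 - 1*(-6)) + 27)² = ((5 + 6) + 27)² = (11 + 27)² = 38² = 1444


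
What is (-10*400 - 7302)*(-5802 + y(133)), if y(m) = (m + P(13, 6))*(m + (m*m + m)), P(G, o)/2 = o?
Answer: -29358900246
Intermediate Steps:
P(G, o) = 2*o
y(m) = (12 + m)*(m² + 2*m) (y(m) = (m + 2*6)*(m + (m*m + m)) = (m + 12)*(m + (m² + m)) = (12 + m)*(m + (m + m²)) = (12 + m)*(m² + 2*m))
(-10*400 - 7302)*(-5802 + y(133)) = (-10*400 - 7302)*(-5802 + 133*(24 + 133² + 14*133)) = (-4000 - 7302)*(-5802 + 133*(24 + 17689 + 1862)) = -11302*(-5802 + 133*19575) = -11302*(-5802 + 2603475) = -11302*2597673 = -29358900246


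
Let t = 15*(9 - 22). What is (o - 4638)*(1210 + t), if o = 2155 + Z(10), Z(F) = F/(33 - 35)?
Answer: -2525320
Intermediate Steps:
t = -195 (t = 15*(-13) = -195)
Z(F) = -F/2 (Z(F) = F/(-2) = -F/2)
o = 2150 (o = 2155 - ½*10 = 2155 - 5 = 2150)
(o - 4638)*(1210 + t) = (2150 - 4638)*(1210 - 195) = -2488*1015 = -2525320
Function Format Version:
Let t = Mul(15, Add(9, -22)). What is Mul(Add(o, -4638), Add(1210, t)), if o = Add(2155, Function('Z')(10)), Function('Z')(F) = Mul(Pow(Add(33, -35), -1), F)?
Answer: -2525320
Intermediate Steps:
t = -195 (t = Mul(15, -13) = -195)
Function('Z')(F) = Mul(Rational(-1, 2), F) (Function('Z')(F) = Mul(Pow(-2, -1), F) = Mul(Rational(-1, 2), F))
o = 2150 (o = Add(2155, Mul(Rational(-1, 2), 10)) = Add(2155, -5) = 2150)
Mul(Add(o, -4638), Add(1210, t)) = Mul(Add(2150, -4638), Add(1210, -195)) = Mul(-2488, 1015) = -2525320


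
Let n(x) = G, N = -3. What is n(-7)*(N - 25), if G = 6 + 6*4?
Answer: -840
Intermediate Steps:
G = 30 (G = 6 + 24 = 30)
n(x) = 30
n(-7)*(N - 25) = 30*(-3 - 25) = 30*(-28) = -840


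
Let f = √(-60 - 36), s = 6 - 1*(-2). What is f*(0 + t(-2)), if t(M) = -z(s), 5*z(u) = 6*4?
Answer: -96*I*√6/5 ≈ -47.03*I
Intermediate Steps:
s = 8 (s = 6 + 2 = 8)
z(u) = 24/5 (z(u) = (6*4)/5 = (⅕)*24 = 24/5)
f = 4*I*√6 (f = √(-96) = 4*I*√6 ≈ 9.798*I)
t(M) = -24/5 (t(M) = -1*24/5 = -24/5)
f*(0 + t(-2)) = (4*I*√6)*(0 - 24/5) = (4*I*√6)*(-24/5) = -96*I*√6/5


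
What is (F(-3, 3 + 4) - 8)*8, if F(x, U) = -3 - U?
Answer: -144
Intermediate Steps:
(F(-3, 3 + 4) - 8)*8 = ((-3 - (3 + 4)) - 8)*8 = ((-3 - 1*7) - 8)*8 = ((-3 - 7) - 8)*8 = (-10 - 8)*8 = -18*8 = -144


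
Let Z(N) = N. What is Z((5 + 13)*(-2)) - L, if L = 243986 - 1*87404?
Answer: -156618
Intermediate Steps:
L = 156582 (L = 243986 - 87404 = 156582)
Z((5 + 13)*(-2)) - L = (5 + 13)*(-2) - 1*156582 = 18*(-2) - 156582 = -36 - 156582 = -156618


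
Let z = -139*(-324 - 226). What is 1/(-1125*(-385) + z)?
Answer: 1/509575 ≈ 1.9624e-6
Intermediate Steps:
z = 76450 (z = -139*(-550) = 76450)
1/(-1125*(-385) + z) = 1/(-1125*(-385) + 76450) = 1/(433125 + 76450) = 1/509575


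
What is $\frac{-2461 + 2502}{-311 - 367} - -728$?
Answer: $\frac{493543}{678} \approx 727.94$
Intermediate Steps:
$\frac{-2461 + 2502}{-311 - 367} - -728 = \frac{41}{-678} + 728 = 41 \left(- \frac{1}{678}\right) + 728 = - \frac{41}{678} + 728 = \frac{493543}{678}$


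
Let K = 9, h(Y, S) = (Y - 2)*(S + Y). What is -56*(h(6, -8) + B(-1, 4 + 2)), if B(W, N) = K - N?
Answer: 280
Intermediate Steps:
h(Y, S) = (-2 + Y)*(S + Y)
B(W, N) = 9 - N
-56*(h(6, -8) + B(-1, 4 + 2)) = -56*((6² - 2*(-8) - 2*6 - 8*6) + (9 - (4 + 2))) = -56*((36 + 16 - 12 - 48) + (9 - 1*6)) = -56*(-8 + (9 - 6)) = -56*(-8 + 3) = -56*(-5) = 280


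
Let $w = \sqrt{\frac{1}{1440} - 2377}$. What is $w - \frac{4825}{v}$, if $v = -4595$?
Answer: $\frac{965}{919} + \frac{i \sqrt{34228790}}{120} \approx 1.0501 + 48.754 i$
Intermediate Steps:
$w = \frac{i \sqrt{34228790}}{120}$ ($w = \sqrt{\frac{1}{1440} - 2377} = \sqrt{- \frac{3422879}{1440}} = \frac{i \sqrt{34228790}}{120} \approx 48.754 i$)
$w - \frac{4825}{v} = \frac{i \sqrt{34228790}}{120} - \frac{4825}{-4595} = \frac{i \sqrt{34228790}}{120} - - \frac{965}{919} = \frac{i \sqrt{34228790}}{120} + \frac{965}{919} = \frac{965}{919} + \frac{i \sqrt{34228790}}{120}$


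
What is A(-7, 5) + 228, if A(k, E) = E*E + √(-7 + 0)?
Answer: 253 + I*√7 ≈ 253.0 + 2.6458*I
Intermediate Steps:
A(k, E) = E² + I*√7 (A(k, E) = E² + √(-7) = E² + I*√7)
A(-7, 5) + 228 = (5² + I*√7) + 228 = (25 + I*√7) + 228 = 253 + I*√7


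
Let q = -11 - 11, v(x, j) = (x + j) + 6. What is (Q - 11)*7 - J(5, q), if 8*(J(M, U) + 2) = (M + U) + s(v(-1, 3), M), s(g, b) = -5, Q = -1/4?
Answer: -74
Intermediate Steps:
v(x, j) = 6 + j + x (v(x, j) = (j + x) + 6 = 6 + j + x)
Q = -¼ (Q = -1*¼ = -¼ ≈ -0.25000)
q = -22
J(M, U) = -21/8 + M/8 + U/8 (J(M, U) = -2 + ((M + U) - 5)/8 = -2 + (-5 + M + U)/8 = -2 + (-5/8 + M/8 + U/8) = -21/8 + M/8 + U/8)
(Q - 11)*7 - J(5, q) = (-¼ - 11)*7 - (-21/8 + (⅛)*5 + (⅛)*(-22)) = -45/4*7 - (-21/8 + 5/8 - 11/4) = -315/4 - 1*(-19/4) = -315/4 + 19/4 = -74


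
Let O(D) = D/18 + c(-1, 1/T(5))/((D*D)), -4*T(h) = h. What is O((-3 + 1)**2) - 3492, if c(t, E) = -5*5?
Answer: -503041/144 ≈ -3493.3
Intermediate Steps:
T(h) = -h/4
c(t, E) = -25
O(D) = -25/D**2 + D/18 (O(D) = D/18 - 25/D**2 = -25/D**2 + D/18)
O((-3 + 1)**2) - 3492 = (-25/(-3 + 1)**4 + (-3 + 1)**2/18) - 3492 = (-25/((-2)**2)**2 + (1/18)*(-2)**2) - 3492 = (-25/4**2 + (1/18)*4) - 3492 = (-25*1/16 + 2/9) - 3492 = (-25/16 + 2/9) - 3492 = -193/144 - 3492 = -503041/144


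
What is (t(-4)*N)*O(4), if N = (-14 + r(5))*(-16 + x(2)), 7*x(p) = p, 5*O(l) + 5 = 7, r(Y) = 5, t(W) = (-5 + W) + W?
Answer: -5148/7 ≈ -735.43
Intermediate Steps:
t(W) = -5 + 2*W
O(l) = ⅖ (O(l) = -1 + (⅕)*7 = -1 + 7/5 = ⅖)
x(p) = p/7
N = 990/7 (N = (-14 + 5)*(-16 + (⅐)*2) = -9*(-16 + 2/7) = -9*(-110/7) = 990/7 ≈ 141.43)
(t(-4)*N)*O(4) = ((-5 + 2*(-4))*(990/7))*(⅖) = ((-5 - 8)*(990/7))*(⅖) = -13*990/7*(⅖) = -12870/7*⅖ = -5148/7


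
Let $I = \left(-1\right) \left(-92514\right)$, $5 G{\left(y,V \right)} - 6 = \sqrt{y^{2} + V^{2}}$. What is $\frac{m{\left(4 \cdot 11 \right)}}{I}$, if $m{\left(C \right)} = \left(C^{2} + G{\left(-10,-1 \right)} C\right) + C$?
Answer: $\frac{1694}{77095} + \frac{22 \sqrt{101}}{231285} \approx 0.022929$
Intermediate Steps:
$G{\left(y,V \right)} = \frac{6}{5} + \frac{\sqrt{V^{2} + y^{2}}}{5}$ ($G{\left(y,V \right)} = \frac{6}{5} + \frac{\sqrt{y^{2} + V^{2}}}{5} = \frac{6}{5} + \frac{\sqrt{V^{2} + y^{2}}}{5}$)
$m{\left(C \right)} = C + C^{2} + C \left(\frac{6}{5} + \frac{\sqrt{101}}{5}\right)$ ($m{\left(C \right)} = \left(C^{2} + \left(\frac{6}{5} + \frac{\sqrt{\left(-1\right)^{2} + \left(-10\right)^{2}}}{5}\right) C\right) + C = \left(C^{2} + \left(\frac{6}{5} + \frac{\sqrt{1 + 100}}{5}\right) C\right) + C = \left(C^{2} + \left(\frac{6}{5} + \frac{\sqrt{101}}{5}\right) C\right) + C = \left(C^{2} + C \left(\frac{6}{5} + \frac{\sqrt{101}}{5}\right)\right) + C = C + C^{2} + C \left(\frac{6}{5} + \frac{\sqrt{101}}{5}\right)$)
$I = 92514$
$\frac{m{\left(4 \cdot 11 \right)}}{I} = \frac{\frac{1}{5} \cdot 4 \cdot 11 \left(11 + \sqrt{101} + 5 \cdot 4 \cdot 11\right)}{92514} = \frac{1}{5} \cdot 44 \left(11 + \sqrt{101} + 5 \cdot 44\right) \frac{1}{92514} = \frac{1}{5} \cdot 44 \left(11 + \sqrt{101} + 220\right) \frac{1}{92514} = \frac{1}{5} \cdot 44 \left(231 + \sqrt{101}\right) \frac{1}{92514} = \left(\frac{10164}{5} + \frac{44 \sqrt{101}}{5}\right) \frac{1}{92514} = \frac{1694}{77095} + \frac{22 \sqrt{101}}{231285}$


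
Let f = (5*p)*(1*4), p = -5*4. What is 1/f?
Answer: -1/400 ≈ -0.0025000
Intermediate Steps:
p = -20
f = -400 (f = (5*(-20))*(1*4) = -100*4 = -400)
1/f = 1/(-400) = -1/400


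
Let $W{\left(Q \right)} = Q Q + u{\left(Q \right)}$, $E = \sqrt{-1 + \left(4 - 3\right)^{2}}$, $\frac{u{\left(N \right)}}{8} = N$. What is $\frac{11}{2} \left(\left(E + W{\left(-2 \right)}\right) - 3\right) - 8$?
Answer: $- \frac{181}{2} \approx -90.5$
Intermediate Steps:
$u{\left(N \right)} = 8 N$
$E = 0$ ($E = \sqrt{-1 + 1^{2}} = \sqrt{-1 + 1} = \sqrt{0} = 0$)
$W{\left(Q \right)} = Q^{2} + 8 Q$ ($W{\left(Q \right)} = Q Q + 8 Q = Q^{2} + 8 Q$)
$\frac{11}{2} \left(\left(E + W{\left(-2 \right)}\right) - 3\right) - 8 = \frac{11}{2} \left(\left(0 - 2 \left(8 - 2\right)\right) - 3\right) - 8 = 11 \cdot \frac{1}{2} \left(\left(0 - 12\right) - 3\right) - 8 = \frac{11 \left(\left(0 - 12\right) - 3\right)}{2} - 8 = \frac{11 \left(-12 - 3\right)}{2} - 8 = \frac{11}{2} \left(-15\right) - 8 = - \frac{165}{2} - 8 = - \frac{181}{2}$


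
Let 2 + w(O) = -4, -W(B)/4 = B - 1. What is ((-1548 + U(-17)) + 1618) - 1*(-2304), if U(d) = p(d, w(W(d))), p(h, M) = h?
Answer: 2357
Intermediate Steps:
W(B) = 4 - 4*B (W(B) = -4*(B - 1) = -4*(-1 + B) = 4 - 4*B)
w(O) = -6 (w(O) = -2 - 4 = -6)
U(d) = d
((-1548 + U(-17)) + 1618) - 1*(-2304) = ((-1548 - 17) + 1618) - 1*(-2304) = (-1565 + 1618) + 2304 = 53 + 2304 = 2357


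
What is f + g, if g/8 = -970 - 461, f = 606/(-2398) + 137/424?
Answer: -5819852657/508376 ≈ -11448.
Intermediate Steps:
f = 35791/508376 (f = 606*(-1/2398) + 137*(1/424) = -303/1199 + 137/424 = 35791/508376 ≈ 0.070403)
g = -11448 (g = 8*(-970 - 461) = 8*(-1431) = -11448)
f + g = 35791/508376 - 11448 = -5819852657/508376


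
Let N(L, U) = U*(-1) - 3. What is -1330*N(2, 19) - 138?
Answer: 29122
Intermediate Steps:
N(L, U) = -3 - U (N(L, U) = -U - 3 = -3 - U)
-1330*N(2, 19) - 138 = -1330*(-3 - 1*19) - 138 = -1330*(-3 - 19) - 138 = -1330*(-22) - 138 = 29260 - 138 = 29122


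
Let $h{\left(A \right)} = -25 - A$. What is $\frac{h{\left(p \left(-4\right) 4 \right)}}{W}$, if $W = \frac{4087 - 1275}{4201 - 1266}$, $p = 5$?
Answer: $\frac{161425}{2812} \approx 57.406$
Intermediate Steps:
$W = \frac{2812}{2935} \approx 0.95809$
$\frac{h{\left(p \left(-4\right) 4 \right)}}{W} = \frac{-25 - 5 \left(-4\right) 4}{\frac{2812}{2935}} = \left(-25 - \left(-20\right) 4\right) \frac{2935}{2812} = \left(-25 - -80\right) \frac{2935}{2812} = \left(-25 + 80\right) \frac{2935}{2812} = 55 \cdot \frac{2935}{2812} = \frac{161425}{2812}$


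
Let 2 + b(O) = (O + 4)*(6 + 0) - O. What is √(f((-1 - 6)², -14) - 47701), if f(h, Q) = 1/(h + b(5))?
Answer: 7*I*√560730/24 ≈ 218.41*I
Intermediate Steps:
b(O) = 22 + 5*O (b(O) = -2 + ((O + 4)*(6 + 0) - O) = -2 + ((4 + O)*6 - O) = -2 + ((24 + 6*O) - O) = -2 + (24 + 5*O) = 22 + 5*O)
f(h, Q) = 1/(47 + h) (f(h, Q) = 1/(h + (22 + 5*5)) = 1/(h + (22 + 25)) = 1/(h + 47) = 1/(47 + h))
√(f((-1 - 6)², -14) - 47701) = √(1/(47 + (-1 - 6)²) - 47701) = √(1/(47 + (-7)²) - 47701) = √(1/(47 + 49) - 47701) = √(1/96 - 47701) = √(-4579295/96) = 7*I*√560730/24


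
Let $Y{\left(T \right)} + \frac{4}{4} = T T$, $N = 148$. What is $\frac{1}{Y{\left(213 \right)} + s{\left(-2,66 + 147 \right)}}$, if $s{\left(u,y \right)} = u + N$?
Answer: $\frac{1}{45514} \approx 2.1971 \cdot 10^{-5}$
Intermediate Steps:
$s{\left(u,y \right)} = 148 + u$ ($s{\left(u,y \right)} = u + 148 = 148 + u$)
$Y{\left(T \right)} = -1 + T^{2}$ ($Y{\left(T \right)} = -1 + T T = -1 + T^{2}$)
$\frac{1}{Y{\left(213 \right)} + s{\left(-2,66 + 147 \right)}} = \frac{1}{\left(-1 + 213^{2}\right) + \left(148 - 2\right)} = \frac{1}{\left(-1 + 45369\right) + 146} = \frac{1}{45368 + 146} = \frac{1}{45514}$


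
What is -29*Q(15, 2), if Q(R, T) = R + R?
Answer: -870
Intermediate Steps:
Q(R, T) = 2*R
-29*Q(15, 2) = -58*15 = -29*30 = -870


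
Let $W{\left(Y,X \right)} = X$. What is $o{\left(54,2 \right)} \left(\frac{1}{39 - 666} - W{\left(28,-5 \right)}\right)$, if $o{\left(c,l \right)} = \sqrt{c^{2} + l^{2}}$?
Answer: $\frac{6268 \sqrt{730}}{627} \approx 270.1$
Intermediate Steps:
$o{\left(54,2 \right)} \left(\frac{1}{39 - 666} - W{\left(28,-5 \right)}\right) = \sqrt{54^{2} + 2^{2}} \left(\frac{1}{39 - 666} - -5\right) = \sqrt{2916 + 4} \left(\frac{1}{-627} + 5\right) = \sqrt{2920} \left(- \frac{1}{627} + 5\right) = 2 \sqrt{730} \cdot \frac{3134}{627} = \frac{6268 \sqrt{730}}{627}$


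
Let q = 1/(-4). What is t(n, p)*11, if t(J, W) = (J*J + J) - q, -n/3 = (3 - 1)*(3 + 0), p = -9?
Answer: 13475/4 ≈ 3368.8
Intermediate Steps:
n = -18 (n = -3*(3 - 1)*(3 + 0) = -6*3 = -3*6 = -18)
q = -¼ ≈ -0.25000
t(J, W) = ¼ + J + J² (t(J, W) = (J*J + J) - 1*(-¼) = (J² + J) + ¼ = (J + J²) + ¼ = ¼ + J + J²)
t(n, p)*11 = (¼ - 18 + (-18)²)*11 = (¼ - 18 + 324)*11 = (1225/4)*11 = 13475/4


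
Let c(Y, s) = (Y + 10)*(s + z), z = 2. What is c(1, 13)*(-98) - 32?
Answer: -16202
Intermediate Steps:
c(Y, s) = (2 + s)*(10 + Y) (c(Y, s) = (Y + 10)*(s + 2) = (10 + Y)*(2 + s) = (2 + s)*(10 + Y))
c(1, 13)*(-98) - 32 = (20 + 2*1 + 10*13 + 1*13)*(-98) - 32 = (20 + 2 + 130 + 13)*(-98) - 32 = 165*(-98) - 32 = -16170 - 32 = -16202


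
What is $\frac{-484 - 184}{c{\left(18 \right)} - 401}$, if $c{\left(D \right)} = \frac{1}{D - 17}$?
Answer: $\frac{167}{100} \approx 1.67$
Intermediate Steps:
$c{\left(D \right)} = \frac{1}{-17 + D}$
$\frac{-484 - 184}{c{\left(18 \right)} - 401} = \frac{-484 - 184}{\frac{1}{-17 + 18} - 401} = - \frac{668}{1^{-1} - 401} = - \frac{668}{1 - 401} = - \frac{668}{-400} = \left(-668\right) \left(- \frac{1}{400}\right) = \frac{167}{100}$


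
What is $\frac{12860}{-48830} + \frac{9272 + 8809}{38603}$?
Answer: $\frac{38646065}{188498449} \approx 0.20502$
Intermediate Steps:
$\frac{12860}{-48830} + \frac{9272 + 8809}{38603} = 12860 \left(- \frac{1}{48830}\right) + 18081 \cdot \frac{1}{38603} = - \frac{1286}{4883} + \frac{18081}{38603} = \frac{38646065}{188498449}$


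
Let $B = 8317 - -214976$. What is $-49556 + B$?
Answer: $173737$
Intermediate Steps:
$B = 223293$ ($B = 8317 + 214976 = 223293$)
$-49556 + B = -49556 + 223293 = 173737$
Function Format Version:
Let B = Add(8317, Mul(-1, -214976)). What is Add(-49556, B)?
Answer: 173737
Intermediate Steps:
B = 223293 (B = Add(8317, 214976) = 223293)
Add(-49556, B) = Add(-49556, 223293) = 173737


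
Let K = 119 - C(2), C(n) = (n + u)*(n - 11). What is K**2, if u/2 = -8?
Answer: 49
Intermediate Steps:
u = -16 (u = 2*(-8) = -16)
C(n) = (-16 + n)*(-11 + n) (C(n) = (n - 16)*(n - 11) = (-16 + n)*(-11 + n))
K = -7 (K = 119 - (176 + 2**2 - 27*2) = 119 - (176 + 4 - 54) = 119 - 1*126 = 119 - 126 = -7)
K**2 = (-7)**2 = 49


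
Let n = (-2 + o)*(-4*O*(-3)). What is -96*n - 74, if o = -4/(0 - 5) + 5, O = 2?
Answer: -44146/5 ≈ -8829.2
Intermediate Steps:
o = 29/5 (o = -4/(-5) + 5 = -⅕*(-4) + 5 = ⅘ + 5 = 29/5 ≈ 5.8000)
n = 456/5 (n = (-2 + 29/5)*(-4*2*(-3)) = 19*(-8*(-3))/5 = (19/5)*24 = 456/5 ≈ 91.200)
-96*n - 74 = -96*456/5 - 74 = -43776/5 - 74 = -44146/5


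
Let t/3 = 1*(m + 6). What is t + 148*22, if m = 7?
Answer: 3295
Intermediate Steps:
t = 39 (t = 3*(1*(7 + 6)) = 3*(1*13) = 3*13 = 39)
t + 148*22 = 39 + 148*22 = 39 + 3256 = 3295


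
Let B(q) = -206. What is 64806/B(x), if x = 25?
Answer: -32403/103 ≈ -314.59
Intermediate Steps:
64806/B(x) = 64806/(-206) = 64806*(-1/206) = -32403/103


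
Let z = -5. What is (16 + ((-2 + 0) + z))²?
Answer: 81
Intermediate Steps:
(16 + ((-2 + 0) + z))² = (16 + ((-2 + 0) - 5))² = (16 + (-2 - 5))² = (16 - 7)² = 9² = 81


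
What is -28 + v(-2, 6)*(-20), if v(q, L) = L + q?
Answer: -108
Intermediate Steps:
-28 + v(-2, 6)*(-20) = -28 + (6 - 2)*(-20) = -28 + 4*(-20) = -28 - 80 = -108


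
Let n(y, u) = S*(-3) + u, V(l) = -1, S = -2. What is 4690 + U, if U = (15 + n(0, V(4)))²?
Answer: 5090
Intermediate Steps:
n(y, u) = 6 + u (n(y, u) = -2*(-3) + u = 6 + u)
U = 400 (U = (15 + (6 - 1))² = (15 + 5)² = 20² = 400)
4690 + U = 4690 + 400 = 5090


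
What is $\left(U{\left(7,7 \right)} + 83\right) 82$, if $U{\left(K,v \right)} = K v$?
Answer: $10824$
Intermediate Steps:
$\left(U{\left(7,7 \right)} + 83\right) 82 = \left(7 \cdot 7 + 83\right) 82 = \left(49 + 83\right) 82 = 132 \cdot 82 = 10824$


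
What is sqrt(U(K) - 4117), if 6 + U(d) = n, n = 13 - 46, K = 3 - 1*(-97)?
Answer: 2*I*sqrt(1039) ≈ 64.467*I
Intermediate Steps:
K = 100 (K = 3 + 97 = 100)
n = -33
U(d) = -39 (U(d) = -6 - 33 = -39)
sqrt(U(K) - 4117) = sqrt(-39 - 4117) = sqrt(-4156) = 2*I*sqrt(1039)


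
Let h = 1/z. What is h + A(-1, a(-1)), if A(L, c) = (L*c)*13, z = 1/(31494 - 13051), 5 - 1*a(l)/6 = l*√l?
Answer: 18053 - 78*I ≈ 18053.0 - 78.0*I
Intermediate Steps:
a(l) = 30 - 6*l^(3/2) (a(l) = 30 - 6*l*√l = 30 - 6*l^(3/2))
z = 1/18443 ≈ 5.4221e-5
A(L, c) = 13*L*c
h = 18443 (h = 1/(1/18443) = 18443)
h + A(-1, a(-1)) = 18443 + 13*(-1)*(30 - (-6)*I) = 18443 + 13*(-1)*(30 + 6*I) = 18443 + (-390 - 78*I) = 18053 - 78*I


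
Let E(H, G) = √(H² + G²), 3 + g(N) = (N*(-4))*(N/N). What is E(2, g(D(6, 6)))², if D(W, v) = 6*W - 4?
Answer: 17165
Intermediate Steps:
D(W, v) = -4 + 6*W
g(N) = -3 - 4*N (g(N) = -3 + (N*(-4))*(N/N) = -3 - 4*N*1 = -3 - 4*N)
E(H, G) = √(G² + H²)
E(2, g(D(6, 6)))² = (√((-3 - 4*(-4 + 6*6))² + 2²))² = (√((-3 - 4*(-4 + 36))² + 4))² = (√((-3 - 4*32)² + 4))² = (√((-3 - 128)² + 4))² = (√((-131)² + 4))² = (√(17161 + 4))² = (√17165)² = 17165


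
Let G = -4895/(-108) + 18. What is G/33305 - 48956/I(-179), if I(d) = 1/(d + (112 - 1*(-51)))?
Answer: 2817468721079/3596940 ≈ 7.8330e+5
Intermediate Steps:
G = 6839/108 (G = -4895*(-1)/108 + 18 = -55*(-89/108) + 18 = 4895/108 + 18 = 6839/108 ≈ 63.324)
I(d) = 1/(163 + d) (I(d) = 1/(d + (112 + 51)) = 1/(d + 163) = 1/(163 + d))
G/33305 - 48956/I(-179) = (6839/108)/33305 - 48956/(1/(163 - 179)) = (6839/108)*(1/33305) - 48956/(1/(-16)) = 6839/3596940 - 48956/(-1/16) = 6839/3596940 - 48956*(-16) = 6839/3596940 + 783296 = 2817468721079/3596940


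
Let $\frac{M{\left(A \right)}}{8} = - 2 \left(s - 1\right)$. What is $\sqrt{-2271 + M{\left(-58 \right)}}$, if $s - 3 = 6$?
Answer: $i \sqrt{2399} \approx 48.98 i$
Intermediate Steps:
$s = 9$ ($s = 3 + 6 = 9$)
$M{\left(A \right)} = -128$ ($M{\left(A \right)} = 8 \left(- 2 \left(9 - 1\right)\right) = 8 \left(\left(-2\right) 8\right) = 8 \left(-16\right) = -128$)
$\sqrt{-2271 + M{\left(-58 \right)}} = \sqrt{-2271 - 128} = \sqrt{-2399} = i \sqrt{2399}$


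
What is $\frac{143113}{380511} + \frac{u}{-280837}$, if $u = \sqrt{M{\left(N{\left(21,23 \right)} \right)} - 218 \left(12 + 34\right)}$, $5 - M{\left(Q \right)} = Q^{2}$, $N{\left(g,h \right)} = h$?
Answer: $\frac{143113}{380511} - \frac{2 i \sqrt{2638}}{280837} \approx 0.37611 - 0.00036577 i$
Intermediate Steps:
$M{\left(Q \right)} = 5 - Q^{2}$
$u = 2 i \sqrt{2638}$ ($u = \sqrt{\left(5 - 23^{2}\right) - 218 \left(12 + 34\right)} = \sqrt{\left(5 - 529\right) - 10028} = \sqrt{-524 - 10028} = \sqrt{-10552} = 2 i \sqrt{2638} \approx 102.72 i$)
$\frac{143113}{380511} + \frac{u}{-280837} = \frac{143113}{380511} + \frac{2 i \sqrt{2638}}{-280837} = 143113 \cdot \frac{1}{380511} + 2 i \sqrt{2638} \left(- \frac{1}{280837}\right) = \frac{143113}{380511} - \frac{2 i \sqrt{2638}}{280837}$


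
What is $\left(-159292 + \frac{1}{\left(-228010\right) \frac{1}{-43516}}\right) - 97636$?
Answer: $- \frac{29291054882}{114005} \approx -2.5693 \cdot 10^{5}$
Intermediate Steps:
$\left(-159292 + \frac{1}{\left(-228010\right) \frac{1}{-43516}}\right) - 97636 = \left(-159292 + \frac{1}{\left(-228010\right) \left(- \frac{1}{43516}\right)}\right) - 97636 = \left(-159292 + \frac{1}{\frac{114005}{21758}}\right) - 97636 = \left(-159292 + \frac{21758}{114005}\right) - 97636 = - \frac{18160062702}{114005} - 97636 = - \frac{29291054882}{114005}$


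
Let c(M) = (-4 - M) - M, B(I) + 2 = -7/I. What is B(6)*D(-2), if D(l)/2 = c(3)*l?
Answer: -380/3 ≈ -126.67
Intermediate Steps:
B(I) = -2 - 7/I
c(M) = -4 - 2*M
D(l) = -20*l (D(l) = 2*((-4 - 2*3)*l) = 2*((-4 - 6)*l) = 2*(-10*l) = -20*l)
B(6)*D(-2) = (-2 - 7/6)*(-20*(-2)) = (-2 - 7*⅙)*40 = (-2 - 7/6)*40 = -19/6*40 = -380/3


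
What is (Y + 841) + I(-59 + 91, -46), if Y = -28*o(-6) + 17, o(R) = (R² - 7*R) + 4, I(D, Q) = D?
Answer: -1406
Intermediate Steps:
o(R) = 4 + R² - 7*R
Y = -2279 (Y = -28*(4 + (-6)² - 7*(-6)) + 17 = -28*(4 + 36 + 42) + 17 = -28*82 + 17 = -2296 + 17 = -2279)
(Y + 841) + I(-59 + 91, -46) = (-2279 + 841) + (-59 + 91) = -1438 + 32 = -1406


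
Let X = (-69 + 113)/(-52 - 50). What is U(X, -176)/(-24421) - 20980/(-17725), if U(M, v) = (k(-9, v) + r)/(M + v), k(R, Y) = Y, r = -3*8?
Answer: 460996771984/389489430055 ≈ 1.1836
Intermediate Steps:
r = -24
X = -22/51 (X = 44/(-102) = 44*(-1/102) = -22/51 ≈ -0.43137)
U(M, v) = (-24 + v)/(M + v) (U(M, v) = (v - 24)/(M + v) = (-24 + v)/(M + v))
U(X, -176)/(-24421) - 20980/(-17725) = ((-24 - 176)/(-22/51 - 176))/(-24421) - 20980/(-17725) = (-200/(-8998/51))*(-1/24421) - 20980*(-1/17725) = -51/8998*(-200)*(-1/24421) + 4196/3545 = (5100/4499)*(-1/24421) + 4196/3545 = -5100/109870079 + 4196/3545 = 460996771984/389489430055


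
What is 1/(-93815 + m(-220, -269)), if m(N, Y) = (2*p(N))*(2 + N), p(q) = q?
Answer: 1/2105 ≈ 0.00047506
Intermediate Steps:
m(N, Y) = 2*N*(2 + N) (m(N, Y) = (2*N)*(2 + N) = 2*N*(2 + N))
1/(-93815 + m(-220, -269)) = 1/(-93815 + 2*(-220)*(2 - 220)) = 1/(-93815 + 2*(-220)*(-218)) = 1/(-93815 + 95920) = 1/2105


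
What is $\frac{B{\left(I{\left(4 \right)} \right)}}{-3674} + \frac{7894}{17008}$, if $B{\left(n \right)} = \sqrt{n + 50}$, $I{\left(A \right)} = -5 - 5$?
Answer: $\frac{3947}{8504} - \frac{\sqrt{10}}{1837} \approx 0.46241$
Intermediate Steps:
$I{\left(A \right)} = -10$ ($I{\left(A \right)} = -5 - 5 = -10$)
$B{\left(n \right)} = \sqrt{50 + n}$
$\frac{B{\left(I{\left(4 \right)} \right)}}{-3674} + \frac{7894}{17008} = \frac{\sqrt{50 - 10}}{-3674} + \frac{7894}{17008} = \sqrt{40} \left(- \frac{1}{3674}\right) + 7894 \cdot \frac{1}{17008} = 2 \sqrt{10} \left(- \frac{1}{3674}\right) + \frac{3947}{8504} = - \frac{\sqrt{10}}{1837} + \frac{3947}{8504} = \frac{3947}{8504} - \frac{\sqrt{10}}{1837}$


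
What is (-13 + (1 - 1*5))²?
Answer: 289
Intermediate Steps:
(-13 + (1 - 1*5))² = (-13 + (1 - 5))² = (-13 - 4)² = (-17)² = 289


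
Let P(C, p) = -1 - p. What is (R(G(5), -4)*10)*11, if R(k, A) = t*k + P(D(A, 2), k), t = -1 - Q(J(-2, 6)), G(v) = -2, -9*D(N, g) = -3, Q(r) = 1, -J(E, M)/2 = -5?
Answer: 550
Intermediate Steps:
J(E, M) = 10 (J(E, M) = -2*(-5) = 10)
D(N, g) = ⅓ (D(N, g) = -⅑*(-3) = ⅓)
t = -2 (t = -1 - 1*1 = -1 - 1 = -2)
R(k, A) = -1 - 3*k (R(k, A) = -2*k + (-1 - k) = -1 - 3*k)
(R(G(5), -4)*10)*11 = ((-1 - 3*(-2))*10)*11 = ((-1 + 6)*10)*11 = (5*10)*11 = 50*11 = 550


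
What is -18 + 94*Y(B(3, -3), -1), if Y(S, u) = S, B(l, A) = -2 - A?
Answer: 76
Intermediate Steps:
-18 + 94*Y(B(3, -3), -1) = -18 + 94*(-2 - 1*(-3)) = -18 + 94*(-2 + 3) = -18 + 94*1 = -18 + 94 = 76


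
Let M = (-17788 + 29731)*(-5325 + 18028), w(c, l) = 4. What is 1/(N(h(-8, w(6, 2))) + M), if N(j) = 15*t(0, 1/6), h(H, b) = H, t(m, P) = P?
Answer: 2/303423863 ≈ 6.5914e-9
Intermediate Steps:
N(j) = 5/2 (N(j) = 15/6 = 15*(1/6) = 5/2)
M = 151711929 (M = 11943*12703 = 151711929)
1/(N(h(-8, w(6, 2))) + M) = 1/(5/2 + 151711929) = 1/(303423863/2) = 2/303423863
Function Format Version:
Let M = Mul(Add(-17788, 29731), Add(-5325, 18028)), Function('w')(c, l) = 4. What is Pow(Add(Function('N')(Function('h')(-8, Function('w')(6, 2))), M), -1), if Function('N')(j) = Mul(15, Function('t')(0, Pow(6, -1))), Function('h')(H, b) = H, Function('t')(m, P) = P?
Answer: Rational(2, 303423863) ≈ 6.5914e-9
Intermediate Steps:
Function('N')(j) = Rational(5, 2) (Function('N')(j) = Mul(15, Pow(6, -1)) = Mul(15, Rational(1, 6)) = Rational(5, 2))
M = 151711929 (M = Mul(11943, 12703) = 151711929)
Pow(Add(Function('N')(Function('h')(-8, Function('w')(6, 2))), M), -1) = Pow(Add(Rational(5, 2), 151711929), -1) = Pow(Rational(303423863, 2), -1) = Rational(2, 303423863)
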